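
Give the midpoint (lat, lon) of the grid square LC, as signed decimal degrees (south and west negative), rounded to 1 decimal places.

Field L=11, C=2: +11·20° lon, +2·10° lat → SW at lon 40°, lat -70°.
Cell spans 20° lon × 10° lat. Centre is SW corner plus half of each.
latitude -65.0, longitude 50.0.

-65.0, 50.0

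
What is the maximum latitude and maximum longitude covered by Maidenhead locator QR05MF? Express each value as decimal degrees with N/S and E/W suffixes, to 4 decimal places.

Field Q=16, R=17: +16·20° lon, +17·10° lat → SW at lon 140°, lat 80°.
Square 0, 5: +0·2° lon, +5·1° lat → SW at lon 140°, lat 85°.
Subsquare m=12, f=5: +12·0.0833333° lon, +5·0.0416667° lat → SW at lon 141°, lat 85.2083°.
Cell spans 0.0833333° lon × 0.0416667° lat. NE corner is SW corner plus one full cell.
latitude 85.2500° N, longitude 141.0833° E.

85.2500° N, 141.0833° E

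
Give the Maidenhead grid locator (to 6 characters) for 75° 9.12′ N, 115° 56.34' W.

DQ25ad

Offset from 180°W / 90°S: lon 64.0610°, lat 165.1520°.
Field: lon ⌊64.0610/20⌋ = 3 → D; lat ⌊165.1520/10⌋ = 16 → Q.
Square: lon ⌊4.0610/2⌋ = 2; lat ⌊5.1520/1⌋ = 5.
Subsquare: lon ⌊0.0610/0.0833333⌋ = 0 → a; lat ⌊0.1520/0.0416667⌋ = 3 → d.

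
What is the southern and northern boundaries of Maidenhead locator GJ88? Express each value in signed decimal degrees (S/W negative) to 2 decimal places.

8.00, 9.00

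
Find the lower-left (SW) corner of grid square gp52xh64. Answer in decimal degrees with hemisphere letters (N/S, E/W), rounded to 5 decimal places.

62.30833° N, 48.03333° W

Field G=6, P=15: +6·20° lon, +15·10° lat → SW at lon -60°, lat 60°.
Square 5, 2: +5·2° lon, +2·1° lat → SW at lon -50°, lat 62°.
Subsquare x=23, h=7: +23·0.0833333° lon, +7·0.0416667° lat → SW at lon -48.0833°, lat 62.2917°.
Extended square 6, 4: +6·0.00833333° lon, +4·0.00416667° lat → SW at lon -48.0333°, lat 62.3083°.
latitude 62.30833° N, longitude 48.03333° W.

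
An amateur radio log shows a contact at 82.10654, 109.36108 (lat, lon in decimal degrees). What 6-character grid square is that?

OR42qc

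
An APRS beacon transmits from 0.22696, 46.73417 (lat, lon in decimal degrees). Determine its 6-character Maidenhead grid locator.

LJ30if

Offset from 180°W / 90°S: lon 226.7342°, lat 90.2270°.
Field (20°×10°, letters A–R): lon ⌊226.7342/20⌋ = 11 → L; lat ⌊90.2270/10⌋ = 9 → J.
Square (2°×1°, digits 0–9): lon ⌊6.7342/2⌋ = 3; lat ⌊0.2270/1⌋ = 0.
Subsquare (5′×2.5′, letters a–x): lon ⌊0.7342/0.0833333⌋ = 8 → i; lat ⌊0.2270/0.0416667⌋ = 5 → f.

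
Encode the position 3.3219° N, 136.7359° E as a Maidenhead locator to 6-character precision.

PJ83ih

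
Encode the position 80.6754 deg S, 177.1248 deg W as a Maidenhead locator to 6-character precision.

AA19kh

Add 180° to longitude and 90° to latitude: 2.8752, 9.3246.
Field (20°×10°, letters A–R): lon ⌊2.8752/20⌋ = 0 → A; lat ⌊9.3246/10⌋ = 0 → A.
Square (2°×1°, digits 0–9): lon ⌊2.8752/2⌋ = 1; lat ⌊9.3246/1⌋ = 9.
Subsquare (5′×2.5′, letters a–x): lon ⌊0.8752/0.0833333⌋ = 10 → k; lat ⌊0.3246/0.0416667⌋ = 7 → h.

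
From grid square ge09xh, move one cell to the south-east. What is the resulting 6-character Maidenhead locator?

GE19ag

Longitude subsquare x = 23; +1 → 24, wraps to 0 = a, carry into square.
Longitude square 0; +1 → 1.
Latitude subsquare h = 7; −1 → 6 = g.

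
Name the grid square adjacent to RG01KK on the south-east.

RG01lj

Longitude subsquare k = 10; +1 → 11 = l.
Latitude subsquare k = 10; −1 → 9 = j.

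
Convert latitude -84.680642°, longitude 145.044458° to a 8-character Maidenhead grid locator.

QA25mh56

Offset from 180°W / 90°S: lon 325.04446°, lat 5.31936°.
Field (20°×10°, letters A–R): lon ⌊325.04446/20⌋ = 16 → Q; lat ⌊5.31936/10⌋ = 0 → A.
Square (2°×1°, digits 0–9): lon ⌊5.04446/2⌋ = 2; lat ⌊5.31936/1⌋ = 5.
Subsquare (5′×2.5′, letters a–x): lon ⌊1.04446/0.0833333⌋ = 12 → m; lat ⌊0.31936/0.0416667⌋ = 7 → h.
Extended square (30″×15″, digits 0–9): lon ⌊0.04446/0.00833333⌋ = 5; lat ⌊0.02769/0.00416667⌋ = 6.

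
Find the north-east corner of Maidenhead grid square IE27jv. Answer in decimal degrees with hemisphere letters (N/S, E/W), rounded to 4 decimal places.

Field I=8, E=4: +8·20° lon, +4·10° lat → SW at lon -20°, lat -50°.
Square 2, 7: +2·2° lon, +7·1° lat → SW at lon -16°, lat -43°.
Subsquare j=9, v=21: +9·0.0833333° lon, +21·0.0416667° lat → SW at lon -15.25°, lat -42.125°.
Cell spans 0.0833333° lon × 0.0416667° lat. NE corner is SW corner plus one full cell.
latitude 42.0833° S, longitude 15.1667° W.

42.0833° S, 15.1667° W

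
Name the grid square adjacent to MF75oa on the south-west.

MF74nx

Longitude subsquare o = 14; −1 → 13 = n.
Latitude subsquare a = 0; −1 → -1, wraps to 23 = x, carry into square.
Latitude square 5; −1 → 4.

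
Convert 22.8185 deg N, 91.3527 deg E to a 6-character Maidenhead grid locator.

Offset from 180°W / 90°S: lon 271.3527°, lat 112.8185°.
Field (20°×10°, letters A–R): lon ⌊271.3527/20⌋ = 13 → N; lat ⌊112.8185/10⌋ = 11 → L.
Square (2°×1°, digits 0–9): lon ⌊11.3527/2⌋ = 5; lat ⌊2.8185/1⌋ = 2.
Subsquare (5′×2.5′, letters a–x): lon ⌊1.3527/0.0833333⌋ = 16 → q; lat ⌊0.8185/0.0416667⌋ = 19 → t.

NL52qt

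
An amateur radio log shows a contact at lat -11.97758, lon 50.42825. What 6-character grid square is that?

LH58fa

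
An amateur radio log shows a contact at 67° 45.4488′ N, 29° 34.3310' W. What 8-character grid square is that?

HP57fs11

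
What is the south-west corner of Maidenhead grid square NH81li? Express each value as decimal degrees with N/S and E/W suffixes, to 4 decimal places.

Field N=13, H=7: +13·20° lon, +7·10° lat → SW at lon 80°, lat -20°.
Square 8, 1: +8·2° lon, +1·1° lat → SW at lon 96°, lat -19°.
Subsquare l=11, i=8: +11·0.0833333° lon, +8·0.0416667° lat → SW at lon 96.9167°, lat -18.6667°.
latitude 18.6667° S, longitude 96.9167° E.

18.6667° S, 96.9167° E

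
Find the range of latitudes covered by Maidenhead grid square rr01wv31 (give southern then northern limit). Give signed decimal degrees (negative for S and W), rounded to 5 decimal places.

Field R=17, R=17: +17·20° lon, +17·10° lat → SW at lon 160°, lat 80°.
Square 0, 1: +0·2° lon, +1·1° lat → SW at lon 160°, lat 81°.
Subsquare w=22, v=21: +22·0.0833333° lon, +21·0.0416667° lat → SW at lon 161.833°, lat 81.875°.
Extended square 3, 1: +3·0.00833333° lon, +1·0.00416667° lat → SW at lon 161.858°, lat 81.8792°.
Cell spans 0.00833333° lon × 0.00416667° lat.
south 81.87917, north 81.88333.

81.87917, 81.88333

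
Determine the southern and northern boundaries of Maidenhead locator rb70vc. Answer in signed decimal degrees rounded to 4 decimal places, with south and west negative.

-79.9167, -79.8750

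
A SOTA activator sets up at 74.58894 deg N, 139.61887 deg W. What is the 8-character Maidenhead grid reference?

CQ04eo51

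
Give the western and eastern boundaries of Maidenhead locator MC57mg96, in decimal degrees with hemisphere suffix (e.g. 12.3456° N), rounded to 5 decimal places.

71.07500° E, 71.08333° E

Field M=12, C=2: +12·20° lon, +2·10° lat → SW at lon 60°, lat -70°.
Square 5, 7: +5·2° lon, +7·1° lat → SW at lon 70°, lat -63°.
Subsquare m=12, g=6: +12·0.0833333° lon, +6·0.0416667° lat → SW at lon 71°, lat -62.75°.
Extended square 9, 6: +9·0.00833333° lon, +6·0.00416667° lat → SW at lon 71.075°, lat -62.725°.
Cell spans 0.00833333° lon × 0.00416667° lat.
west 71.07500° E, east 71.08333° E.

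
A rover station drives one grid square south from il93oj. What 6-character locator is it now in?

IL93oi

Latitude subsquare j = 9; −1 → 8 = i.
The longitude characters are unchanged.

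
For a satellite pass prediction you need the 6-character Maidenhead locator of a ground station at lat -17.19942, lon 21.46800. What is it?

KH02rt

Shift to the Maidenhead origin (180°W, 90°S): lon 201.4680, lat 72.8006.
Field: lon ⌊201.4680/20⌋ = 10 → K; lat ⌊72.8006/10⌋ = 7 → H.
Square: lon ⌊1.4680/2⌋ = 0; lat ⌊2.8006/1⌋ = 2.
Subsquare: lon ⌊1.4680/0.0833333⌋ = 17 → r; lat ⌊0.8006/0.0416667⌋ = 19 → t.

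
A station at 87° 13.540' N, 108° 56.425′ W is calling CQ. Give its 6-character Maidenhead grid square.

Offset from 180°W / 90°S: lon 71.0596°, lat 177.2257°.
Field: lon ⌊71.0596/20⌋ = 3 → D; lat ⌊177.2257/10⌋ = 17 → R.
Square: lon ⌊11.0596/2⌋ = 5; lat ⌊7.2257/1⌋ = 7.
Subsquare: lon ⌊1.0596/0.0833333⌋ = 12 → m; lat ⌊0.2257/0.0416667⌋ = 5 → f.

DR57mf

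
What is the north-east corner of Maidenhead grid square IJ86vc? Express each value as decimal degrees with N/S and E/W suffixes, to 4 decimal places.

Field I=8, J=9: +8·20° lon, +9·10° lat → SW at lon -20°, lat 0°.
Square 8, 6: +8·2° lon, +6·1° lat → SW at lon -4°, lat 6°.
Subsquare v=21, c=2: +21·0.0833333° lon, +2·0.0416667° lat → SW at lon -2.25°, lat 6.08333°.
Cell spans 0.0833333° lon × 0.0416667° lat. NE corner is SW corner plus one full cell.
latitude 6.1250° N, longitude 2.1667° W.

6.1250° N, 2.1667° W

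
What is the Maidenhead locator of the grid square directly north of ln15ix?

LN16ia

Latitude subsquare x = 23; +1 → 24, wraps to 0 = a, carry into square.
Latitude square 5; +1 → 6.
The longitude characters are unchanged.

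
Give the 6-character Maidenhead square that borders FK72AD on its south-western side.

FK62xc

Longitude subsquare a = 0; −1 → -1, wraps to 23 = x, carry into square.
Longitude square 7; −1 → 6.
Latitude subsquare d = 3; −1 → 2 = c.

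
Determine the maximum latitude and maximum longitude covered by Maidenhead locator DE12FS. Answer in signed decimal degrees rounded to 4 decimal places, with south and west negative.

-47.2083, -117.5000

Field D=3, E=4: +3·20° lon, +4·10° lat → SW at lon -120°, lat -50°.
Square 1, 2: +1·2° lon, +2·1° lat → SW at lon -118°, lat -48°.
Subsquare f=5, s=18: +5·0.0833333° lon, +18·0.0416667° lat → SW at lon -117.583°, lat -47.25°.
Cell spans 0.0833333° lon × 0.0416667° lat. NE corner is SW corner plus one full cell.
latitude -47.2083, longitude -117.5000.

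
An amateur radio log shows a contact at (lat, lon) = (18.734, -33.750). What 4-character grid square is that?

HK38

Add 180° to longitude and 90° to latitude: 146.25, 108.73.
Field: 146.25/20 → 7 → H, 108.73/10 → 10 → K; chars HK.
Square: 6.25/2 → 3, 8.73/1 → 8; chars 38.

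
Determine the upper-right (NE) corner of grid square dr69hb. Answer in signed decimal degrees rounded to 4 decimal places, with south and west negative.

89.0833, -107.3333

Field D=3, R=17: +3·20° lon, +17·10° lat → SW at lon -120°, lat 80°.
Square 6, 9: +6·2° lon, +9·1° lat → SW at lon -108°, lat 89°.
Subsquare h=7, b=1: +7·0.0833333° lon, +1·0.0416667° lat → SW at lon -107.417°, lat 89.0417°.
Cell spans 0.0833333° lon × 0.0416667° lat. NE corner is SW corner plus one full cell.
latitude 89.0833, longitude -107.3333.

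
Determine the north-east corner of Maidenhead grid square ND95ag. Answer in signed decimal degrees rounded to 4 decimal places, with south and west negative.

Field N=13, D=3: +13·20° lon, +3·10° lat → SW at lon 80°, lat -60°.
Square 9, 5: +9·2° lon, +5·1° lat → SW at lon 98°, lat -55°.
Subsquare a=0, g=6: +0·0.0833333° lon, +6·0.0416667° lat → SW at lon 98°, lat -54.75°.
Cell spans 0.0833333° lon × 0.0416667° lat. NE corner is SW corner plus one full cell.
latitude -54.7083, longitude 98.0833.

-54.7083, 98.0833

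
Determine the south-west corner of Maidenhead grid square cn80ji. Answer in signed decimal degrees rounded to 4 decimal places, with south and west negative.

Field C=2, N=13: +2·20° lon, +13·10° lat → SW at lon -140°, lat 40°.
Square 8, 0: +8·2° lon, +0·1° lat → SW at lon -124°, lat 40°.
Subsquare j=9, i=8: +9·0.0833333° lon, +8·0.0416667° lat → SW at lon -123.25°, lat 40.3333°.
latitude 40.3333, longitude -123.2500.

40.3333, -123.2500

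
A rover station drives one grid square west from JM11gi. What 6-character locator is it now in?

JM11fi

Longitude subsquare g = 6; −1 → 5 = f.
The latitude characters are unchanged.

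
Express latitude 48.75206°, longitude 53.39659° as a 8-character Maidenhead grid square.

LN68qs70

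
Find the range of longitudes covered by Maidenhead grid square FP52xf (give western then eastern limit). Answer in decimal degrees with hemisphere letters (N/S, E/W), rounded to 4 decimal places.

68.0833° W, 68.0000° W

Field F=5, P=15: +5·20° lon, +15·10° lat → SW at lon -80°, lat 60°.
Square 5, 2: +5·2° lon, +2·1° lat → SW at lon -70°, lat 62°.
Subsquare x=23, f=5: +23·0.0833333° lon, +5·0.0416667° lat → SW at lon -68.0833°, lat 62.2083°.
Cell spans 0.0833333° lon × 0.0416667° lat.
west 68.0833° W, east 68.0000° W.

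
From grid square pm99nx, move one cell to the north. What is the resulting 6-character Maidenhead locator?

PN90na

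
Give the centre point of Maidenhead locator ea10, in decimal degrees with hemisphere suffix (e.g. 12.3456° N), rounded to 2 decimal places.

89.50° S, 97.00° W

Field E=4, A=0: +4·20° lon, +0·10° lat → SW at lon -100°, lat -90°.
Square 1, 0: +1·2° lon, +0·1° lat → SW at lon -98°, lat -90°.
Cell spans 2° lon × 1° lat. Centre is SW corner plus half of each.
latitude 89.50° S, longitude 97.00° W.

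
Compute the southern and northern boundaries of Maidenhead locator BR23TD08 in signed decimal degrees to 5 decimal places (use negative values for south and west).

83.15833, 83.16250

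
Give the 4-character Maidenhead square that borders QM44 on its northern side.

Latitude square 4; +1 → 5.
The longitude characters are unchanged.

QM45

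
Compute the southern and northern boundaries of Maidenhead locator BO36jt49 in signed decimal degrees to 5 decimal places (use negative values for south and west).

Field B=1, O=14: +1·20° lon, +14·10° lat → SW at lon -160°, lat 50°.
Square 3, 6: +3·2° lon, +6·1° lat → SW at lon -154°, lat 56°.
Subsquare j=9, t=19: +9·0.0833333° lon, +19·0.0416667° lat → SW at lon -153.25°, lat 56.7917°.
Extended square 4, 9: +4·0.00833333° lon, +9·0.00416667° lat → SW at lon -153.217°, lat 56.8292°.
Cell spans 0.00833333° lon × 0.00416667° lat.
south 56.82917, north 56.83333.

56.82917, 56.83333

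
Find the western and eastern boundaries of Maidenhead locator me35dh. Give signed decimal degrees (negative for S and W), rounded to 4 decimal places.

Field M=12, E=4: +12·20° lon, +4·10° lat → SW at lon 60°, lat -50°.
Square 3, 5: +3·2° lon, +5·1° lat → SW at lon 66°, lat -45°.
Subsquare d=3, h=7: +3·0.0833333° lon, +7·0.0416667° lat → SW at lon 66.25°, lat -44.7083°.
Cell spans 0.0833333° lon × 0.0416667° lat.
west 66.2500, east 66.3333.

66.2500, 66.3333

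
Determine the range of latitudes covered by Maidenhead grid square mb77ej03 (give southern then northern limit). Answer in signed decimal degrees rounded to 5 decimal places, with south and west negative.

Field M=12, B=1: +12·20° lon, +1·10° lat → SW at lon 60°, lat -80°.
Square 7, 7: +7·2° lon, +7·1° lat → SW at lon 74°, lat -73°.
Subsquare e=4, j=9: +4·0.0833333° lon, +9·0.0416667° lat → SW at lon 74.3333°, lat -72.625°.
Extended square 0, 3: +0·0.00833333° lon, +3·0.00416667° lat → SW at lon 74.3333°, lat -72.6125°.
Cell spans 0.00833333° lon × 0.00416667° lat.
south -72.61250, north -72.60833.

-72.61250, -72.60833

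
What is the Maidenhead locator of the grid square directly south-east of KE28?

Longitude square 2; +1 → 3.
Latitude square 8; −1 → 7.

KE37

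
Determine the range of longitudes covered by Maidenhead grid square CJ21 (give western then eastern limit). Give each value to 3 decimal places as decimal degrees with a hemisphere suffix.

136.000° W, 134.000° W

Field C=2, J=9: +2·20° lon, +9·10° lat → SW at lon -140°, lat 0°.
Square 2, 1: +2·2° lon, +1·1° lat → SW at lon -136°, lat 1°.
Cell spans 2° lon × 1° lat.
west 136.000° W, east 134.000° W.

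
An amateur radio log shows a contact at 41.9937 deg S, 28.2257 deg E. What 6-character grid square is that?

Offset from 180°W / 90°S: lon 208.2257°, lat 48.0063°.
Field (20°×10°, letters A–R): 208.2257/20 → 10 → K, 48.0063/10 → 4 → E; chars KE.
Square (2°×1°, digits 0–9): 8.2257/2 → 4, 8.0063/1 → 8; chars 48.
Subsquare (5′×2.5′, letters a–x): 0.2257/0.0833333 → 2 → c, 0.0063/0.0416667 → 0 → a; chars ca.

KE48ca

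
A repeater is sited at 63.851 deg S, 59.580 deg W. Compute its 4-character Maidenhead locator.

GC06

Add 180° to longitude and 90° to latitude: 120.42, 26.15.
Field: 120.42/20 → 6 → G, 26.15/10 → 2 → C; chars GC.
Square: 0.42/2 → 0, 6.15/1 → 6; chars 06.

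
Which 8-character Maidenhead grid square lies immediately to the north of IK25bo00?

IK25bo01

Latitude extended square 0; +1 → 1.
The longitude characters are unchanged.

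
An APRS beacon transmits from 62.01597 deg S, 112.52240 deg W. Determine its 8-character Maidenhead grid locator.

DC37rx76

Add 180° to longitude and 90° to latitude: 67.47760, 27.98403.
Field: lon ⌊67.47760/20⌋ = 3 → D; lat ⌊27.98403/10⌋ = 2 → C.
Square: lon ⌊7.47760/2⌋ = 3; lat ⌊7.98403/1⌋ = 7.
Subsquare: lon ⌊1.47760/0.0833333⌋ = 17 → r; lat ⌊0.98403/0.0416667⌋ = 23 → x.
Extended square: lon ⌊0.06093/0.00833333⌋ = 7; lat ⌊0.02570/0.00416667⌋ = 6.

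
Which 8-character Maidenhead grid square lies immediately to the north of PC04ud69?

PC04ue60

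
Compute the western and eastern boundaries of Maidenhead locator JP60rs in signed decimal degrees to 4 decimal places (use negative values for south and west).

Field J=9, P=15: +9·20° lon, +15·10° lat → SW at lon 0°, lat 60°.
Square 6, 0: +6·2° lon, +0·1° lat → SW at lon 12°, lat 60°.
Subsquare r=17, s=18: +17·0.0833333° lon, +18·0.0416667° lat → SW at lon 13.4167°, lat 60.75°.
Cell spans 0.0833333° lon × 0.0416667° lat.
west 13.4167, east 13.5000.

13.4167, 13.5000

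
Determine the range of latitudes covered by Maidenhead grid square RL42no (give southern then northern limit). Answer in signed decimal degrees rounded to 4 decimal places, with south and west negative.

22.5833, 22.6250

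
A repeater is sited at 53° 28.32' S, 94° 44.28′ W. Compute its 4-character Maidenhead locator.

ED26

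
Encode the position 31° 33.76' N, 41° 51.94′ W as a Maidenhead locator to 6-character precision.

GM91bn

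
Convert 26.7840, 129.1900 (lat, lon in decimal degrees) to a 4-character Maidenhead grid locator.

Shift to the Maidenhead origin (180°W, 90°S): lon 309.19, lat 116.78.
Field: 309.19/20 → 15 → P, 116.78/10 → 11 → L; chars PL.
Square: 9.19/2 → 4, 6.78/1 → 6; chars 46.

PL46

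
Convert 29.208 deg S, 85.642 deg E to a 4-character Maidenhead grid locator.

NG20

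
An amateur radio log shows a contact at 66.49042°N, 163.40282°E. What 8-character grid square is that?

RP16ql87

Shift to the Maidenhead origin (180°W, 90°S): lon 343.40282, lat 156.49042.
Field (20°×10°, letters A–R): 343.40282/20 → 17 → R, 156.49042/10 → 15 → P; chars RP.
Square (2°×1°, digits 0–9): 3.40282/2 → 1, 6.49042/1 → 6; chars 16.
Subsquare (5′×2.5′, letters a–x): 1.40282/0.0833333 → 16 → q, 0.49042/0.0416667 → 11 → l; chars ql.
Extended square (30″×15″, digits 0–9): 0.06949/0.00833333 → 8, 0.03209/0.00416667 → 7; chars 87.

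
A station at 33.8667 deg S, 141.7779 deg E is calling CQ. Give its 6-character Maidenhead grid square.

QF06vd

Add 180° to longitude and 90° to latitude: 321.7779, 56.1333.
Field: 321.7779/20 → 16 → Q, 56.1333/10 → 5 → F; chars QF.
Square: 1.7779/2 → 0, 6.1333/1 → 6; chars 06.
Subsquare: 1.7779/0.0833333 → 21 → v, 0.1333/0.0416667 → 3 → d; chars vd.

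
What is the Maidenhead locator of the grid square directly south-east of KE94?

Longitude square 9; +1 → 10, wraps to 0, carry into field.
Longitude field K = 10; +1 → 11 = L.
Latitude square 4; −1 → 3.

LE03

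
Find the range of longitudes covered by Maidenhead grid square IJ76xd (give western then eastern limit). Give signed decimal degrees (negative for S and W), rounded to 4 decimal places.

Field I=8, J=9: +8·20° lon, +9·10° lat → SW at lon -20°, lat 0°.
Square 7, 6: +7·2° lon, +6·1° lat → SW at lon -6°, lat 6°.
Subsquare x=23, d=3: +23·0.0833333° lon, +3·0.0416667° lat → SW at lon -4.08333°, lat 6.125°.
Cell spans 0.0833333° lon × 0.0416667° lat.
west -4.0833, east -4.0000.

-4.0833, -4.0000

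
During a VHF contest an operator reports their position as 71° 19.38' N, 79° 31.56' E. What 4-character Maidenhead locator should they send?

MQ91

Offset from 180°W / 90°S: lon 259.53°, lat 161.32°.
Field: 259.53/20 → 12 → M, 161.32/10 → 16 → Q; chars MQ.
Square: 19.53/2 → 9, 1.32/1 → 1; chars 91.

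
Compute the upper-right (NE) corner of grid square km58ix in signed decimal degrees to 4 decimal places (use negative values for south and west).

39.0000, 30.7500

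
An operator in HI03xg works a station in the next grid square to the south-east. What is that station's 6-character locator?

Longitude subsquare x = 23; +1 → 24, wraps to 0 = a, carry into square.
Longitude square 0; +1 → 1.
Latitude subsquare g = 6; −1 → 5 = f.

HI13af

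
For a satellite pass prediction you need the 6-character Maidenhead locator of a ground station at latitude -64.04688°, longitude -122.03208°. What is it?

CC85xw

Shift to the Maidenhead origin (180°W, 90°S): lon 57.9679, lat 25.9531.
Field (20°×10°, letters A–R): 57.9679/20 → 2 → C, 25.9531/10 → 2 → C; chars CC.
Square (2°×1°, digits 0–9): 17.9679/2 → 8, 5.9531/1 → 5; chars 85.
Subsquare (5′×2.5′, letters a–x): 1.9679/0.0833333 → 23 → x, 0.9531/0.0416667 → 22 → w; chars xw.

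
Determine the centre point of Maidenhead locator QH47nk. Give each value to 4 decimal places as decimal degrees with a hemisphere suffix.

12.5625° S, 149.1250° E

Field Q=16, H=7: +16·20° lon, +7·10° lat → SW at lon 140°, lat -20°.
Square 4, 7: +4·2° lon, +7·1° lat → SW at lon 148°, lat -13°.
Subsquare n=13, k=10: +13·0.0833333° lon, +10·0.0416667° lat → SW at lon 149.083°, lat -12.5833°.
Cell spans 0.0833333° lon × 0.0416667° lat. Centre is SW corner plus half of each.
latitude 12.5625° S, longitude 149.1250° E.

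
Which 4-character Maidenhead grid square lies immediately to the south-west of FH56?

Longitude square 5; −1 → 4.
Latitude square 6; −1 → 5.

FH45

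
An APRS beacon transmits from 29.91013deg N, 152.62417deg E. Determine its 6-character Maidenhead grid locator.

Shift to the Maidenhead origin (180°W, 90°S): lon 332.6242, lat 119.9101.
Field: 332.6242/20 → 16 → Q, 119.9101/10 → 11 → L; chars QL.
Square: 12.6242/2 → 6, 9.9101/1 → 9; chars 69.
Subsquare: 0.6242/0.0833333 → 7 → h, 0.9101/0.0416667 → 21 → v; chars hv.

QL69hv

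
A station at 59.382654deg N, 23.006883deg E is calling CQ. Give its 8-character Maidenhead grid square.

Add 180° to longitude and 90° to latitude: 203.00688, 149.38265.
Field: 203.00688/20 → 10 → K, 149.38265/10 → 14 → O; chars KO.
Square: 3.00688/2 → 1, 9.38265/1 → 9; chars 19.
Subsquare: 1.00688/0.0833333 → 12 → m, 0.38265/0.0416667 → 9 → j; chars mj.
Extended square: 0.00688/0.00833333 → 0, 0.00765/0.00416667 → 1; chars 01.

KO19mj01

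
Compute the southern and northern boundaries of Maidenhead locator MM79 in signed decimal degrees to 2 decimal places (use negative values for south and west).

39.00, 40.00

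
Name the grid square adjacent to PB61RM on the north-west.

Longitude subsquare r = 17; −1 → 16 = q.
Latitude subsquare m = 12; +1 → 13 = n.

PB61qn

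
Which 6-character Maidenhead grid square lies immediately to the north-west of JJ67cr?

Longitude subsquare c = 2; −1 → 1 = b.
Latitude subsquare r = 17; +1 → 18 = s.

JJ67bs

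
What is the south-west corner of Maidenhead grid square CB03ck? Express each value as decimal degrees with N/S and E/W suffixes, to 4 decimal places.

Field C=2, B=1: +2·20° lon, +1·10° lat → SW at lon -140°, lat -80°.
Square 0, 3: +0·2° lon, +3·1° lat → SW at lon -140°, lat -77°.
Subsquare c=2, k=10: +2·0.0833333° lon, +10·0.0416667° lat → SW at lon -139.833°, lat -76.5833°.
latitude 76.5833° S, longitude 139.8333° W.

76.5833° S, 139.8333° W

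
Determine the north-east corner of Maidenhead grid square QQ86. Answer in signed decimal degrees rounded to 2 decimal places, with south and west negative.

77.00, 158.00

Field Q=16, Q=16: +16·20° lon, +16·10° lat → SW at lon 140°, lat 70°.
Square 8, 6: +8·2° lon, +6·1° lat → SW at lon 156°, lat 76°.
Cell spans 2° lon × 1° lat. NE corner is SW corner plus one full cell.
latitude 77.00, longitude 158.00.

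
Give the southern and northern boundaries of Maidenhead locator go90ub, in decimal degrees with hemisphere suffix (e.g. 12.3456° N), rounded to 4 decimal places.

Field G=6, O=14: +6·20° lon, +14·10° lat → SW at lon -60°, lat 50°.
Square 9, 0: +9·2° lon, +0·1° lat → SW at lon -42°, lat 50°.
Subsquare u=20, b=1: +20·0.0833333° lon, +1·0.0416667° lat → SW at lon -40.3333°, lat 50.0417°.
Cell spans 0.0833333° lon × 0.0416667° lat.
south 50.0417° N, north 50.0833° N.

50.0417° N, 50.0833° N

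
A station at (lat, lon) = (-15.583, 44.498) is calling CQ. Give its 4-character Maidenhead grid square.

Offset from 180°W / 90°S: lon 224.50°, lat 74.42°.
Field: lon ⌊224.50/20⌋ = 11 → L; lat ⌊74.42/10⌋ = 7 → H.
Square: lon ⌊4.50/2⌋ = 2; lat ⌊4.42/1⌋ = 4.

LH24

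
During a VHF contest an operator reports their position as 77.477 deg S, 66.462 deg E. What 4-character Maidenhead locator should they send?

MB32

Offset from 180°W / 90°S: lon 246.46°, lat 12.52°.
Field (20°×10°, letters A–R): 246.46/20 → 12 → M, 12.52/10 → 1 → B; chars MB.
Square (2°×1°, digits 0–9): 6.46/2 → 3, 2.52/1 → 2; chars 32.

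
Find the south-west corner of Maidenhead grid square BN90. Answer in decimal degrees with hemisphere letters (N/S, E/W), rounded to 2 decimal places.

40.00° N, 142.00° W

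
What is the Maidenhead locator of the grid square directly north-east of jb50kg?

JB50lh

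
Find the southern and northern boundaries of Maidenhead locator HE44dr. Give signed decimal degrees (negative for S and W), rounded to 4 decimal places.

Field H=7, E=4: +7·20° lon, +4·10° lat → SW at lon -40°, lat -50°.
Square 4, 4: +4·2° lon, +4·1° lat → SW at lon -32°, lat -46°.
Subsquare d=3, r=17: +3·0.0833333° lon, +17·0.0416667° lat → SW at lon -31.75°, lat -45.2917°.
Cell spans 0.0833333° lon × 0.0416667° lat.
south -45.2917, north -45.2500.

-45.2917, -45.2500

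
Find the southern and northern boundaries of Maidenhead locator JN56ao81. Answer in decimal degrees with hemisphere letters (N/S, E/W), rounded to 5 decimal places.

Field J=9, N=13: +9·20° lon, +13·10° lat → SW at lon 0°, lat 40°.
Square 5, 6: +5·2° lon, +6·1° lat → SW at lon 10°, lat 46°.
Subsquare a=0, o=14: +0·0.0833333° lon, +14·0.0416667° lat → SW at lon 10°, lat 46.5833°.
Extended square 8, 1: +8·0.00833333° lon, +1·0.00416667° lat → SW at lon 10.0667°, lat 46.5875°.
Cell spans 0.00833333° lon × 0.00416667° lat.
south 46.58750° N, north 46.59167° N.

46.58750° N, 46.59167° N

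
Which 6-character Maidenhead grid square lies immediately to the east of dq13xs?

DQ23as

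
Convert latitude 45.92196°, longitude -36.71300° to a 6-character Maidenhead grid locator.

HN15pw

Shift to the Maidenhead origin (180°W, 90°S): lon 143.2870, lat 135.9220.
Field (20°×10°, letters A–R): 143.2870/20 → 7 → H, 135.9220/10 → 13 → N; chars HN.
Square (2°×1°, digits 0–9): 3.2870/2 → 1, 5.9220/1 → 5; chars 15.
Subsquare (5′×2.5′, letters a–x): 1.2870/0.0833333 → 15 → p, 0.9220/0.0416667 → 22 → w; chars pw.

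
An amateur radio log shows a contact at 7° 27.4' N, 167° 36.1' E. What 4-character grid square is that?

RJ37

Shift to the Maidenhead origin (180°W, 90°S): lon 347.60, lat 97.46.
Field: lon ⌊347.60/20⌋ = 17 → R; lat ⌊97.46/10⌋ = 9 → J.
Square: lon ⌊7.60/2⌋ = 3; lat ⌊7.46/1⌋ = 7.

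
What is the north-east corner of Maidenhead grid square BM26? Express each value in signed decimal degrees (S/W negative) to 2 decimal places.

Field B=1, M=12: +1·20° lon, +12·10° lat → SW at lon -160°, lat 30°.
Square 2, 6: +2·2° lon, +6·1° lat → SW at lon -156°, lat 36°.
Cell spans 2° lon × 1° lat. NE corner is SW corner plus one full cell.
latitude 37.00, longitude -154.00.

37.00, -154.00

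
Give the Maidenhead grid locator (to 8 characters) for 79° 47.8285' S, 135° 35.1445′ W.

CB20ee98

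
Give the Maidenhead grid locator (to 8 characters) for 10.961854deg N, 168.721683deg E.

Add 180° to longitude and 90° to latitude: 348.72168, 100.96185.
Field: 348.72168/20 → 17 → R, 100.96185/10 → 10 → K; chars RK.
Square: 8.72168/2 → 4, 0.96185/1 → 0; chars 40.
Subsquare: 0.72168/0.0833333 → 8 → i, 0.96185/0.0416667 → 23 → x; chars ix.
Extended square: 0.05502/0.00833333 → 6, 0.00352/0.00416667 → 0; chars 60.

RK40ix60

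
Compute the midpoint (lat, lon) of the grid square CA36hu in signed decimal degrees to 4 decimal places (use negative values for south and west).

Field C=2, A=0: +2·20° lon, +0·10° lat → SW at lon -140°, lat -90°.
Square 3, 6: +3·2° lon, +6·1° lat → SW at lon -134°, lat -84°.
Subsquare h=7, u=20: +7·0.0833333° lon, +20·0.0416667° lat → SW at lon -133.417°, lat -83.1667°.
Cell spans 0.0833333° lon × 0.0416667° lat. Centre is SW corner plus half of each.
latitude -83.1458, longitude -133.3750.

-83.1458, -133.3750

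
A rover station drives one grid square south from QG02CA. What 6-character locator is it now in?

Latitude subsquare a = 0; −1 → -1, wraps to 23 = x, carry into square.
Latitude square 2; −1 → 1.
The longitude characters are unchanged.

QG01cx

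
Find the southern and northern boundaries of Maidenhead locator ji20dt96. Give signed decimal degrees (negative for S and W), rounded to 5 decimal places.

-9.18333, -9.17917

Field J=9, I=8: +9·20° lon, +8·10° lat → SW at lon 0°, lat -10°.
Square 2, 0: +2·2° lon, +0·1° lat → SW at lon 4°, lat -10°.
Subsquare d=3, t=19: +3·0.0833333° lon, +19·0.0416667° lat → SW at lon 4.25°, lat -9.20833°.
Extended square 9, 6: +9·0.00833333° lon, +6·0.00416667° lat → SW at lon 4.325°, lat -9.18333°.
Cell spans 0.00833333° lon × 0.00416667° lat.
south -9.18333, north -9.17917.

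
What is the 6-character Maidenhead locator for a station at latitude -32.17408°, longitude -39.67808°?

Shift to the Maidenhead origin (180°W, 90°S): lon 140.3219, lat 57.8259.
Field: lon ⌊140.3219/20⌋ = 7 → H; lat ⌊57.8259/10⌋ = 5 → F.
Square: lon ⌊0.3219/2⌋ = 0; lat ⌊7.8259/1⌋ = 7.
Subsquare: lon ⌊0.3219/0.0833333⌋ = 3 → d; lat ⌊0.8259/0.0416667⌋ = 19 → t.

HF07dt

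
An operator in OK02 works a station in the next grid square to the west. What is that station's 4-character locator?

Longitude square 0; −1 → -1, wraps to 9, carry into field.
Longitude field O = 14; −1 → 13 = N.
The latitude characters are unchanged.

NK92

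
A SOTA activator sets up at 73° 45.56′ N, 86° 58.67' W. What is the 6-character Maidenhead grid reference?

Add 180° to longitude and 90° to latitude: 93.0222, 163.7593.
Field: lon ⌊93.0222/20⌋ = 4 → E; lat ⌊163.7593/10⌋ = 16 → Q.
Square: lon ⌊13.0222/2⌋ = 6; lat ⌊3.7593/1⌋ = 3.
Subsquare: lon ⌊1.0222/0.0833333⌋ = 12 → m; lat ⌊0.7593/0.0416667⌋ = 18 → s.

EQ63ms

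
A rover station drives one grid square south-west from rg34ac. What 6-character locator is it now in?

Longitude subsquare a = 0; −1 → -1, wraps to 23 = x, carry into square.
Longitude square 3; −1 → 2.
Latitude subsquare c = 2; −1 → 1 = b.

RG24xb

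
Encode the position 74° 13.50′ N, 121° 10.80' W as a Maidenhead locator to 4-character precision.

CQ94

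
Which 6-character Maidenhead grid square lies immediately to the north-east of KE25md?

Longitude subsquare m = 12; +1 → 13 = n.
Latitude subsquare d = 3; +1 → 4 = e.

KE25ne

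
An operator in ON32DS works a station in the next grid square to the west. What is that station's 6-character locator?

ON32cs

Longitude subsquare d = 3; −1 → 2 = c.
The latitude characters are unchanged.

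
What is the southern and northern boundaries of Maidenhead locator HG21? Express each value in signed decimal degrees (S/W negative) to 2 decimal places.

Field H=7, G=6: +7·20° lon, +6·10° lat → SW at lon -40°, lat -30°.
Square 2, 1: +2·2° lon, +1·1° lat → SW at lon -36°, lat -29°.
Cell spans 2° lon × 1° lat.
south -29.00, north -28.00.

-29.00, -28.00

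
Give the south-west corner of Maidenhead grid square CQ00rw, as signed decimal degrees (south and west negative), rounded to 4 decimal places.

70.9167, -138.5833

Field C=2, Q=16: +2·20° lon, +16·10° lat → SW at lon -140°, lat 70°.
Square 0, 0: +0·2° lon, +0·1° lat → SW at lon -140°, lat 70°.
Subsquare r=17, w=22: +17·0.0833333° lon, +22·0.0416667° lat → SW at lon -138.583°, lat 70.9167°.
latitude 70.9167, longitude -138.5833.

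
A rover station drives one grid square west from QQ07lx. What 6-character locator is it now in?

QQ07kx

Longitude subsquare l = 11; −1 → 10 = k.
The latitude characters are unchanged.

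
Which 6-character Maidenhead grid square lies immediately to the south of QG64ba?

QG63bx

Latitude subsquare a = 0; −1 → -1, wraps to 23 = x, carry into square.
Latitude square 4; −1 → 3.
The longitude characters are unchanged.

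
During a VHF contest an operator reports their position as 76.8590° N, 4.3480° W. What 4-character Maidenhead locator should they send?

Offset from 180°W / 90°S: lon 175.65°, lat 166.86°.
Field: 175.65/20 → 8 → I, 166.86/10 → 16 → Q; chars IQ.
Square: 15.65/2 → 7, 6.86/1 → 6; chars 76.

IQ76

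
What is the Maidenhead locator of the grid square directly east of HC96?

IC06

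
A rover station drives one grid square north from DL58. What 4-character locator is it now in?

DL59

Latitude square 8; +1 → 9.
The longitude characters are unchanged.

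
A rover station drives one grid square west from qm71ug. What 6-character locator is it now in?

QM71tg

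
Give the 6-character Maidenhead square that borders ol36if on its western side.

OL36hf

Longitude subsquare i = 8; −1 → 7 = h.
The latitude characters are unchanged.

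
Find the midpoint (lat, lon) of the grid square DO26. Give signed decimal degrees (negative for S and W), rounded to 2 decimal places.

Field D=3, O=14: +3·20° lon, +14·10° lat → SW at lon -120°, lat 50°.
Square 2, 6: +2·2° lon, +6·1° lat → SW at lon -116°, lat 56°.
Cell spans 2° lon × 1° lat. Centre is SW corner plus half of each.
latitude 56.50, longitude -115.00.

56.50, -115.00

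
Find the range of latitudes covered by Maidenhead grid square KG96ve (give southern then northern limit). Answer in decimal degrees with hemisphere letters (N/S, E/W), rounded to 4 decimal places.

23.8333° S, 23.7917° S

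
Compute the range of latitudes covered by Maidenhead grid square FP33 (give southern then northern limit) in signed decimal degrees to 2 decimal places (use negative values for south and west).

Field F=5, P=15: +5·20° lon, +15·10° lat → SW at lon -80°, lat 60°.
Square 3, 3: +3·2° lon, +3·1° lat → SW at lon -74°, lat 63°.
Cell spans 2° lon × 1° lat.
south 63.00, north 64.00.

63.00, 64.00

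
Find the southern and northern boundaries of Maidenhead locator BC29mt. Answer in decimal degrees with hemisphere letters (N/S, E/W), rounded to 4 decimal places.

60.2083° S, 60.1667° S

Field B=1, C=2: +1·20° lon, +2·10° lat → SW at lon -160°, lat -70°.
Square 2, 9: +2·2° lon, +9·1° lat → SW at lon -156°, lat -61°.
Subsquare m=12, t=19: +12·0.0833333° lon, +19·0.0416667° lat → SW at lon -155°, lat -60.2083°.
Cell spans 0.0833333° lon × 0.0416667° lat.
south 60.2083° S, north 60.1667° S.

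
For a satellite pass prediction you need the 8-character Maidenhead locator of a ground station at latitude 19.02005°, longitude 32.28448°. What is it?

KK69da44

Offset from 180°W / 90°S: lon 212.28448°, lat 109.02005°.
Field (20°×10°, letters A–R): lon ⌊212.28448/20⌋ = 10 → K; lat ⌊109.02005/10⌋ = 10 → K.
Square (2°×1°, digits 0–9): lon ⌊12.28448/2⌋ = 6; lat ⌊9.02005/1⌋ = 9.
Subsquare (5′×2.5′, letters a–x): lon ⌊0.28448/0.0833333⌋ = 3 → d; lat ⌊0.02005/0.0416667⌋ = 0 → a.
Extended square (30″×15″, digits 0–9): lon ⌊0.03448/0.00833333⌋ = 4; lat ⌊0.02005/0.00416667⌋ = 4.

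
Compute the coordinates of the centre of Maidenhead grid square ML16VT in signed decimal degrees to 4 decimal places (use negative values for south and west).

Field M=12, L=11: +12·20° lon, +11·10° lat → SW at lon 60°, lat 20°.
Square 1, 6: +1·2° lon, +6·1° lat → SW at lon 62°, lat 26°.
Subsquare v=21, t=19: +21·0.0833333° lon, +19·0.0416667° lat → SW at lon 63.75°, lat 26.7917°.
Cell spans 0.0833333° lon × 0.0416667° lat. Centre is SW corner plus half of each.
latitude 26.8125, longitude 63.7917.

26.8125, 63.7917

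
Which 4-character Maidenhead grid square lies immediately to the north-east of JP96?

Longitude square 9; +1 → 10, wraps to 0, carry into field.
Longitude field J = 9; +1 → 10 = K.
Latitude square 6; +1 → 7.

KP07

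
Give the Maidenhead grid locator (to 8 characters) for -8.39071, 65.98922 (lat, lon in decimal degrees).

MI21xo86

Shift to the Maidenhead origin (180°W, 90°S): lon 245.98922, lat 81.60929.
Field: lon ⌊245.98922/20⌋ = 12 → M; lat ⌊81.60929/10⌋ = 8 → I.
Square: lon ⌊5.98922/2⌋ = 2; lat ⌊1.60929/1⌋ = 1.
Subsquare: lon ⌊1.98922/0.0833333⌋ = 23 → x; lat ⌊0.60929/0.0416667⌋ = 14 → o.
Extended square: lon ⌊0.07255/0.00833333⌋ = 8; lat ⌊0.02596/0.00416667⌋ = 6.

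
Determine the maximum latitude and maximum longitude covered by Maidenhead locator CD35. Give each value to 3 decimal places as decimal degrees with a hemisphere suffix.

54.000° S, 132.000° W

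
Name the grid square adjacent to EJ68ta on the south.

Latitude subsquare a = 0; −1 → -1, wraps to 23 = x, carry into square.
Latitude square 8; −1 → 7.
The longitude characters are unchanged.

EJ67tx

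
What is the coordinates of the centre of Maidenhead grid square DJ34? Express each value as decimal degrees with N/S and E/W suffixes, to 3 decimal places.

4.500° N, 113.000° W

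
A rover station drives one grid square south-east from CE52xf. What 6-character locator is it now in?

CE62ae

Longitude subsquare x = 23; +1 → 24, wraps to 0 = a, carry into square.
Longitude square 5; +1 → 6.
Latitude subsquare f = 5; −1 → 4 = e.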